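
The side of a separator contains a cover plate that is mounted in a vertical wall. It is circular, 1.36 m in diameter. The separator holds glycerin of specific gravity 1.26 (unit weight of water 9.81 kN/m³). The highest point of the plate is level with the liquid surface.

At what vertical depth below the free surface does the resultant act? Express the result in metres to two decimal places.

γ = 1.26 × 9.81 = 12.3606 kN/m³.
The centroid is at the centre, 0.68 m below the top of the plate, so the centroid depth is h_c = 0.68 m.
A = π(0.68)² = 1.45267 m².
Resultant F = γ·h_c·A = 12.3606 × 0.68 × 1.45267 = 12.21 kN.
I_c = πr⁴/4 = π × 0.68⁴/4 = 0.167929 m⁴.
Centre of pressure: y_p = y_c + I_c/(y_c·A) = 0.68 + 0.167929/(0.68 × 1.45267) = 0.68 + 0.17 = 0.85 m along the plane.

h_p = 0.85 m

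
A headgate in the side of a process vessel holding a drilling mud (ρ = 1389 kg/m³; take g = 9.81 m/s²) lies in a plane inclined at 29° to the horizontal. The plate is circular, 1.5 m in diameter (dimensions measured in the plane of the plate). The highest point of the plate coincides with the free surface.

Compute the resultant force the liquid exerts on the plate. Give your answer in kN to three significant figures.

γ = ρg = 1389 × 9.81 / 1000 = 13.62609 kN/m³.
Let θ = 29° be the plate's angle to the horizontal; measure y along the incline from where the plane meets the free surface. Vertical depth h = y·sinθ with sinθ = 0.484810.
The centroid is at the centre, 0.75 m below the top of the plate, so y_c = 0.75 m and h_c = 0.75 × 0.484810 = 0.363608 m.
A = π(0.75)² = 1.76715 m².
Resultant F = γ·h_c·A = 13.62609 × 0.363608 × 1.76715 = 8.75544 kN.

F ≈ 8.76 kN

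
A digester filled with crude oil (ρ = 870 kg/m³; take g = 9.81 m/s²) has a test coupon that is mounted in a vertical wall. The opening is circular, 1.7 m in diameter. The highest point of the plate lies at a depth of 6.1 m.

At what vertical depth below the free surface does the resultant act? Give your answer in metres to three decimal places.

h_p = 6.976 m

γ = ρg = 870 × 9.81 / 1000 = 8.5347 kN/m³.
The centroid is at the centre, 0.85 m below the top of the plate, so the centroid depth is h_c = 6.1 + 0.85 = 6.95 m.
A = π(0.85)² = 2.2698 m².
Resultant F = γ·h_c·A = 8.5347 × 6.95 × 2.2698 = 134.636 kN.
I_c = πr⁴/4 = π × 0.85⁴/4 = 0.409983 m⁴.
Centre of pressure: y_p = y_c + I_c/(y_c·A) = 6.95 + 0.409983/(6.95 × 2.2698) = 6.95 + 0.0259892 = 6.97599 m along the plane.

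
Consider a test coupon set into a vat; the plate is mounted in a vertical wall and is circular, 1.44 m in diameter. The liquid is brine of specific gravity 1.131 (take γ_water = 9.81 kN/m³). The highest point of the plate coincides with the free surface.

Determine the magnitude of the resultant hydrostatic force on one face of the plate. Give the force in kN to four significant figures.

F ≈ 13.01 kN

γ = 1.131 × 9.81 = 11.09511 kN/m³.
The centroid is at the centre, 0.72 m below the top of the plate, so the centroid depth is h_c = 0.72 m.
A = π(0.72)² = 1.6286 m².
Resultant F = γ·h_c·A = 11.09511 × 0.72 × 1.6286 = 13.01 kN.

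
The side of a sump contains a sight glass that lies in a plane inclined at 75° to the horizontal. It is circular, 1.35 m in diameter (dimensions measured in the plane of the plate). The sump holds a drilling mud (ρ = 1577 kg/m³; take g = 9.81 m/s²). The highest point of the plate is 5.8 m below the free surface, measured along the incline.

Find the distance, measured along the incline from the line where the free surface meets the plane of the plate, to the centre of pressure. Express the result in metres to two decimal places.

y_p = 6.49 m

γ = ρg = 1577 × 9.81 / 1000 = 15.47037 kN/m³.
Let θ = 75° be the plate's angle to the horizontal; measure y along the incline from where the plane meets the free surface. Vertical depth h = y·sinθ with sinθ = 0.965926.
The centroid is at the centre, 0.675 m below the top of the plate, so y_c = 5.8 + 0.675 = 6.475 m and h_c = 6.475 × 0.965926 = 6.25437 m.
A = π(0.675)² = 1.43139 m².
Resultant F = γ·h_c·A = 15.47037 × 6.25437 × 1.43139 = 138.498 kN.
I_c = πr⁴/4 = π × 0.675⁴/4 = 0.163044 m⁴.
Centre of pressure: y_p = y_c + I_c/(y_c·A) = 6.475 + 0.163044/(6.475 × 1.43139) = 6.475 + 0.0175917 = 6.49259 m along the plane.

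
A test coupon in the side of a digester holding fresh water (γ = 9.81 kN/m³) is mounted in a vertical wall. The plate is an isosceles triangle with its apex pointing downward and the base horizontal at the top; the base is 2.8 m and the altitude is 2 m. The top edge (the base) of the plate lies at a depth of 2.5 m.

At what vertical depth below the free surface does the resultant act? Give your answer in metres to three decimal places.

h_p = 3.237 m

γ = 9.81 kN/m³.
With the apex down, the centroid sits h/3 = 2/3 = 0.666667 m below the base (the top edge), so the centroid depth is h_c = 2.5 + 0.666667 = 3.16667 m.
A = ½ × 2.8 × 2 = 2.8 m².
Resultant F = γ·h_c·A = 9.81 × 3.16667 × 2.8 = 86.9821 kN.
I_c = b·h³/36 = 2.8 × 2³/36 = 0.622222 m⁴.
Centre of pressure: y_p = y_c + I_c/(y_c·A) = 3.16667 + 0.622222/(3.16667 × 2.8) = 3.16667 + 0.0701753 = 3.23685 m along the plane.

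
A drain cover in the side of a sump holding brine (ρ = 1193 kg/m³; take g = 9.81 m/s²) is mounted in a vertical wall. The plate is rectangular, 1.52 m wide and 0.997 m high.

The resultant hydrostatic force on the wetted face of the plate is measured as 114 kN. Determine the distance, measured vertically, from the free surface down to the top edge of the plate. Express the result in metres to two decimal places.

d_top ≈ 5.93 m

γ = ρg = 1193 × 9.81 / 1000 = 11.70333 kN/m³.
A = 1.52 × 0.997 = 1.51544 m².
From F = γ·h_c·A, the centroid depth is h_c = 114/(11.70333 × 1.51544) = 6.42772 m.
The centroid lies 0.997/2 = 0.4985 m below the top edge, so the top edge sits at h_top = 6.42772 − 0.4985 = 5.92922 m below the surface.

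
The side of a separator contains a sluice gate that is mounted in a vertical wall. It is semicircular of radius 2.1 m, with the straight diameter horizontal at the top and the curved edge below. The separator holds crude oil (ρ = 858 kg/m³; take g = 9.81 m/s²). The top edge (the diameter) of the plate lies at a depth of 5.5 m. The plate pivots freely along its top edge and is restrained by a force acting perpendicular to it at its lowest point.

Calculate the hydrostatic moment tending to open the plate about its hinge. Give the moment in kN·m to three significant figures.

M ≈ 350 kN·m

γ = ρg = 858 × 9.81 / 1000 = 8.41698 kN/m³.
The centroid of a semicircle lies 4r/(3π) = 0.891268 m from the diameter, here below the top edge, so the centroid depth is h_c = 5.5 + 0.891268 = 6.39127 m.
A = πr²/2 = π × 2.1²/2 = 6.92721 m².
Resultant F = γ·h_c·A = 8.41698 × 6.39127 × 6.92721 = 372.651 kN.
I_c = (π/8 − 8/(9π))·r⁴ = 0.109757 × 2.1⁴ = 2.13457 m⁴.
Centre of pressure: y_p = y_c + I_c/(y_c·A) = 6.39127 + 2.13457/(6.39127 × 6.92721) = 6.39127 + 0.0482131 = 6.43948 m along the plane.
The resultant acts 0.891268 + 0.0482131 = 0.939481 m (along the plate) below the hinge at the top edge, so the moment about the hinge is M = F × 0.939481 = 372.651 × 0.939481 = 350.099 kN·m.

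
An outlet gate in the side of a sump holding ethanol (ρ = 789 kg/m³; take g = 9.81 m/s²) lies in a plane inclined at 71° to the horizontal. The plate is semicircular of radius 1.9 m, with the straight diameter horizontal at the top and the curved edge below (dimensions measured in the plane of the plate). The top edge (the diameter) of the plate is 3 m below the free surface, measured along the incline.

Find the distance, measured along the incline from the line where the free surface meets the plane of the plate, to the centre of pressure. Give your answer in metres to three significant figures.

γ = ρg = 789 × 9.81 / 1000 = 7.74009 kN/m³.
Let θ = 71° be the plate's angle to the horizontal; measure y along the incline from where the plane meets the free surface. Vertical depth h = y·sinθ with sinθ = 0.945519.
The centroid of a semicircle lies 4r/(3π) = 0.806385 m from the diameter, here below the top edge, so y_c = 3 + 0.806385 = 3.80639 m and h_c = 3.80639 × 0.945519 = 3.59901 m.
A = πr²/2 = π × 1.9²/2 = 5.67057 m².
Resultant F = γ·h_c·A = 7.74009 × 3.59901 × 5.67057 = 157.963 kN.
I_c = (π/8 − 8/(9π))·r⁴ = 0.109757 × 1.9⁴ = 1.43036 m⁴.
Centre of pressure: y_p = y_c + I_c/(y_c·A) = 3.80639 + 1.43036/(3.80639 × 5.67057) = 3.80639 + 0.0662682 = 3.87266 m along the plane.

y_p = 3.87 m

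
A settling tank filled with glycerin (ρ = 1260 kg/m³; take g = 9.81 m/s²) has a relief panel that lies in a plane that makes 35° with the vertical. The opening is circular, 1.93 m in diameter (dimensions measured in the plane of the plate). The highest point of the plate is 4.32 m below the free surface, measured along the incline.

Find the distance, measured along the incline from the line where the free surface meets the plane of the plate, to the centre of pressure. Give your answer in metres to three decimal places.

γ = ρg = 1260 × 9.81 / 1000 = 12.3606 kN/m³.
The plate makes 35° with the vertical, i.e. θ = 90° − 35° = 55° to the horizontal. Measuring y along the incline from the free-surface line, vertical depth h = y·sinθ with sinθ = 0.819152.
The centroid is at the centre, 0.965 m below the top of the plate, so y_c = 4.32 + 0.965 = 5.285 m and h_c = 5.285 × 0.819152 = 4.32922 m.
A = π(0.965)² = 2.92553 m².
Resultant F = γ·h_c·A = 12.3606 × 4.32922 × 2.92553 = 156.55 kN.
I_c = πr⁴/4 = π × 0.965⁴/4 = 0.681082 m⁴.
Centre of pressure: y_p = y_c + I_c/(y_c·A) = 5.285 + 0.681082/(5.285 × 2.92553) = 5.285 + 0.0440504 = 5.32905 m along the plane.

y_p = 5.329 m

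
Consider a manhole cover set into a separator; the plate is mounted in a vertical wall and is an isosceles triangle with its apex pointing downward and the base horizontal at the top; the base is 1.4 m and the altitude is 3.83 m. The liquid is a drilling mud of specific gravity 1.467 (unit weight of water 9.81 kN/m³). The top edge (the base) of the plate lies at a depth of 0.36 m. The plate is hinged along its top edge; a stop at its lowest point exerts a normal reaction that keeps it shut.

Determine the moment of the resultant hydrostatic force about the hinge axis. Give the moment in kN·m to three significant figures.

γ = 1.467 × 9.81 = 14.39127 kN/m³.
With the apex down, the centroid sits h/3 = 3.83/3 = 1.27667 m below the base (the top edge), so the centroid depth is h_c = 0.36 + 1.27667 = 1.63667 m.
A = ½ × 1.4 × 3.83 = 2.681 m².
Resultant F = γ·h_c·A = 14.39127 × 1.63667 × 2.681 = 63.1476 kN.
I_c = b·h³/36 = 1.4 × 3.83³/36 = 2.18485 m⁴.
Centre of pressure: y_p = y_c + I_c/(y_c·A) = 1.63667 + 2.18485/(1.63667 × 2.681) = 1.63667 + 0.497925 = 2.1346 m along the plane.
The resultant acts 1.27667 + 0.497925 = 1.77459 m (along the plate) below the hinge at the top edge, so the moment about the hinge is M = F × 1.77459 = 63.1476 × 1.77459 = 112.061 kN·m.

M ≈ 112 kN·m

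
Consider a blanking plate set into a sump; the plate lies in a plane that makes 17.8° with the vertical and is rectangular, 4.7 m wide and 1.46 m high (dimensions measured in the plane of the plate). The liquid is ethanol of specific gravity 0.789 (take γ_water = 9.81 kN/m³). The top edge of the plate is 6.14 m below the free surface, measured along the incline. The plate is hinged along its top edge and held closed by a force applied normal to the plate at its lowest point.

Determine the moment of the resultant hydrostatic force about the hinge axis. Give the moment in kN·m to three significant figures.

γ = 0.789 × 9.81 = 7.74009 kN/m³.
The plate makes 17.8° with the vertical, i.e. θ = 90° − 17.8° = 72.2° to the horizontal. Measuring y along the incline from the free-surface line, vertical depth h = y·sinθ with sinθ = 0.952129.
The centroid lies 1.46/2 = 0.73 m below the top edge, so y_c = 6.14 + 0.73 = 6.87 m and h_c = 6.87 × 0.952129 = 6.54113 m.
A = 4.7 × 1.46 = 6.862 m².
Resultant F = γ·h_c·A = 7.74009 × 6.54113 × 6.862 = 347.416 kN.
I_c = b·h³/12 = 4.7 × 1.46³/12 = 1.21892 m⁴.
Centre of pressure: y_p = y_c + I_c/(y_c·A) = 6.87 + 1.21892/(6.87 × 6.862) = 6.87 + 0.0258564 = 6.89586 m along the plane.
The resultant acts 0.73 + 0.0258564 = 0.755856 m (along the plate) below the hinge at the top edge, so the moment about the hinge is M = F × 0.755856 = 347.416 × 0.755856 = 262.596 kN·m.

M ≈ 263 kN·m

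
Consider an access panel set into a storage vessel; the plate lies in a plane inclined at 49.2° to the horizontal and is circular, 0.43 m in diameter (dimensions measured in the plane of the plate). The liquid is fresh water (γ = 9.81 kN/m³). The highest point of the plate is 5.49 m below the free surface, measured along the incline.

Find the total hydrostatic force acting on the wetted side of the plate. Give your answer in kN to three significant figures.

γ = 9.81 kN/m³.
Let θ = 49.2° be the plate's angle to the horizontal; measure y along the incline from where the plane meets the free surface. Vertical depth h = y·sinθ with sinθ = 0.756995.
The centroid is at the centre, 0.215 m below the top of the plate, so y_c = 5.49 + 0.215 = 5.705 m and h_c = 5.705 × 0.756995 = 4.31866 m.
A = π(0.215)² = 0.14522 m².
Resultant F = γ·h_c·A = 9.81 × 4.31866 × 0.14522 = 6.1524 kN.

F ≈ 6.15 kN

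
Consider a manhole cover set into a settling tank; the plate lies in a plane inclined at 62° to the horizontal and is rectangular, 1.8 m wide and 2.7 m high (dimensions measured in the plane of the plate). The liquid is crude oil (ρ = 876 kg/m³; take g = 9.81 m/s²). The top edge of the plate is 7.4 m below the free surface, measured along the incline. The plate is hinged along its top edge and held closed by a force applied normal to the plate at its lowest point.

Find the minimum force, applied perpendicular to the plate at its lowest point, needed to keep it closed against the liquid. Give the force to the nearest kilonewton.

γ = ρg = 876 × 9.81 / 1000 = 8.59356 kN/m³.
Let θ = 62° be the plate's angle to the horizontal; measure y along the incline from where the plane meets the free surface. Vertical depth h = y·sinθ with sinθ = 0.882948.
The centroid lies 2.7/2 = 1.35 m below the top edge, so y_c = 7.4 + 1.35 = 8.75 m and h_c = 8.75 × 0.882948 = 7.72579 m.
A = 1.8 × 2.7 = 4.86 m².
Resultant F = γ·h_c·A = 8.59356 × 7.72579 × 4.86 = 322.665 kN.
I_c = b·h³/12 = 1.8 × 2.7³/12 = 2.95245 m⁴.
Centre of pressure: y_p = y_c + I_c/(y_c·A) = 8.75 + 2.95245/(8.75 × 4.86) = 8.75 + 0.0694286 = 8.81943 m along the plane.
The resultant acts 1.35 + 0.0694286 = 1.41943 m (along the plate) below the hinge at the top edge, so the moment about the hinge is M = F × 1.41943 = 322.665 × 1.41943 = 458 kN·m.
A normal force at the bottom, 2.7 m from the hinge, must supply this moment: P = 458/2.7 = 169.63 kN.

P ≈ 170 kN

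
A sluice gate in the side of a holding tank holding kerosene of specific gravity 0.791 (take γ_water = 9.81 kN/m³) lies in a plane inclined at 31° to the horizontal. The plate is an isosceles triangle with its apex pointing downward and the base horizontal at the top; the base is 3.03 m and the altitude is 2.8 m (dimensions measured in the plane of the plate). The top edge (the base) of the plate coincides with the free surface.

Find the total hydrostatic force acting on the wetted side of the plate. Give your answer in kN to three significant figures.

F ≈ 15.8 kN

γ = 0.791 × 9.81 = 7.75971 kN/m³.
Let θ = 31° be the plate's angle to the horizontal; measure y along the incline from where the plane meets the free surface. Vertical depth h = y·sinθ with sinθ = 0.515038.
With the apex down, the centroid sits h/3 = 2.8/3 = 0.933333 m below the base (the top edge), so y_c = 0.933333 m and h_c = 0.933333 × 0.515038 = 0.480702 m.
A = ½ × 3.03 × 2.8 = 4.242 m².
Resultant F = γ·h_c·A = 7.75971 × 0.480702 × 4.242 = 15.8231 kN.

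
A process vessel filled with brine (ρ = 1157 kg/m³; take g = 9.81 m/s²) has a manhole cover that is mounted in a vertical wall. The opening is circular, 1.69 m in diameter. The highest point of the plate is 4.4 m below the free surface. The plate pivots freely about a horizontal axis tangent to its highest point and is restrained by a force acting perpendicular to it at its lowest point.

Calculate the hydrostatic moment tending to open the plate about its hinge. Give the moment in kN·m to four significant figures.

γ = ρg = 1157 × 9.81 / 1000 = 11.35017 kN/m³.
The centroid is at the centre, 0.845 m below the top of the plate, so the centroid depth is h_c = 4.4 + 0.845 = 5.245 m.
A = π(0.845)² = 2.24318 m².
Resultant F = γ·h_c·A = 11.35017 × 5.245 × 2.24318 = 133.54 kN.
I_c = πr⁴/4 = π × 0.845⁴/4 = 0.400421 m⁴.
Centre of pressure: y_p = y_c + I_c/(y_c·A) = 5.245 + 0.400421/(5.245 × 2.24318) = 5.245 + 0.0340335 = 5.27903 m along the plane.
The resultant acts 0.845 + 0.0340335 = 0.879034 m (along the plate) below the hinge at the top edge, so the moment about the hinge is M = F × 0.879034 = 133.54 × 0.879034 = 117.386 kN·m.

M ≈ 117.4 kN·m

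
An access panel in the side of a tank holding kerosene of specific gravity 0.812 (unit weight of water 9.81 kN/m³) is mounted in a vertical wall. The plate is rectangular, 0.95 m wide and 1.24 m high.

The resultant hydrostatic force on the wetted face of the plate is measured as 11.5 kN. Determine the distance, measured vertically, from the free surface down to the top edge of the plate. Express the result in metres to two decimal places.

γ = 0.812 × 9.81 = 7.96572 kN/m³.
A = 0.95 × 1.24 = 1.178 m².
From F = γ·h_c·A, the centroid depth is h_c = 11.5/(7.96572 × 1.178) = 1.22554 m.
The centroid lies 1.24/2 = 0.62 m below the top edge, so the top edge sits at h_top = 1.22554 − 0.62 = 0.60554 m below the surface.

d_top ≈ 0.61 m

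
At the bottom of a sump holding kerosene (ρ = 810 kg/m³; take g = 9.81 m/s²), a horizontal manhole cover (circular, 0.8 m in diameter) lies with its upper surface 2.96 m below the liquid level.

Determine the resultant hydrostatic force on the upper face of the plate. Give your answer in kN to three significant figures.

F ≈ 11.8 kN

γ = ρg = 810 × 9.81 / 1000 = 7.9461 kN/m³.
The plate is horizontal, so pressure is uniform at p = γ·h = 7.9461 × 2.96 = 23.5205 kN/m².
A = π(0.4)² = 0.502655 m².
F = p·A = 23.5205 × 0.502655 = 11.8227 kN.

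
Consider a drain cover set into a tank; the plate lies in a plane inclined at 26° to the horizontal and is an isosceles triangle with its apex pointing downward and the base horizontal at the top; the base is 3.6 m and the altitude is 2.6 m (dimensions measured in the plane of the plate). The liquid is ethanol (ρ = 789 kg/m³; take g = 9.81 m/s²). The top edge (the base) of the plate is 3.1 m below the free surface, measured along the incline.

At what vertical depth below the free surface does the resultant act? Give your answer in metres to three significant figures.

γ = ρg = 789 × 9.81 / 1000 = 7.74009 kN/m³.
Let θ = 26° be the plate's angle to the horizontal; measure y along the incline from where the plane meets the free surface. Vertical depth h = y·sinθ with sinθ = 0.438371.
With the apex down, the centroid sits h/3 = 2.6/3 = 0.866667 m below the base (the top edge), so y_c = 3.1 + 0.866667 = 3.96667 m and h_c = 3.96667 × 0.438371 = 1.73887 m.
A = ½ × 3.6 × 2.6 = 4.68 m².
Resultant F = γ·h_c·A = 7.74009 × 1.73887 × 4.68 = 62.9882 kN.
I_c = b·h³/36 = 3.6 × 2.6³/36 = 1.7576 m⁴.
Centre of pressure: y_p = y_c + I_c/(y_c·A) = 3.96667 + 1.7576/(3.96667 × 4.68) = 3.96667 + 0.0946778 = 4.06135 m along the plane.
Vertically, h_p = y_p·sinθ = 4.06135 × 0.438371 = 1.78038 m.

h_p = 1.78 m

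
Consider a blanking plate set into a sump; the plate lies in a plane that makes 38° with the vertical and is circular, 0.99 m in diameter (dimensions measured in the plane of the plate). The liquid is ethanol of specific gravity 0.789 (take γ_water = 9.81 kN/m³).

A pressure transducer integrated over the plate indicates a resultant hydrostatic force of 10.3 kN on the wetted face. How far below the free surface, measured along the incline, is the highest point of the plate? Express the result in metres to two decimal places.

y_top ≈ 1.70 m

γ = 0.789 × 9.81 = 7.74009 kN/m³.
A = π(0.495)² = 0.769769 m².
From F = γ·h_c·A, the centroid depth is h_c = 10.3/(7.74009 × 0.769769) = 1.72874 m.
The plate makes 38° with the vertical, i.e. θ = 90° − 38° = 52° to the horizontal. Measuring y along the incline from the free-surface line, vertical depth h = y·sinθ with sinθ = 0.788011.
Along the incline, y_c = h_c/sinθ = 1.72874/0.788011 = 2.1938 m.
The centroid is at the centre, 0.495 m below the top of the plate, so the highest point sits at y_top = 2.1938 − 0.495 = 1.6988 m along the incline.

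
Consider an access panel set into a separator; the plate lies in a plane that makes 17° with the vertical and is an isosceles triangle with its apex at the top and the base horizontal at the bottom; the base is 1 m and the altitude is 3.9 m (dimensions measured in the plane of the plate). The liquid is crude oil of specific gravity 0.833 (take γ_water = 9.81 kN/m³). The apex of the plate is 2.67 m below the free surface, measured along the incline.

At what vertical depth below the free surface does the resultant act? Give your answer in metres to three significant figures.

γ = 0.833 × 9.81 = 8.17173 kN/m³.
The plate makes 17° with the vertical, i.e. θ = 90° − 17° = 73° to the horizontal. Measuring y along the incline from the free-surface line, vertical depth h = y·sinθ with sinθ = 0.956305.
With the apex up, the centroid sits 2h/3 = 2 × 3.9/3 = 2.6 m below the apex, so y_c = 2.67 + 2.6 = 5.27 m and h_c = 5.27 × 0.956305 = 5.03973 m.
A = ½ × 1 × 3.9 = 1.95 m².
Resultant F = γ·h_c·A = 8.17173 × 5.03973 × 1.95 = 80.3075 kN.
I_c = b·h³/36 = 1 × 3.9³/36 = 1.64775 m⁴.
Centre of pressure: y_p = y_c + I_c/(y_c·A) = 5.27 + 1.64775/(5.27 × 1.95) = 5.27 + 0.160342 = 5.43034 m along the plane.
Vertically, h_p = y_p·sinθ = 5.43034 × 0.956305 = 5.19306 m.

h_p = 5.19 m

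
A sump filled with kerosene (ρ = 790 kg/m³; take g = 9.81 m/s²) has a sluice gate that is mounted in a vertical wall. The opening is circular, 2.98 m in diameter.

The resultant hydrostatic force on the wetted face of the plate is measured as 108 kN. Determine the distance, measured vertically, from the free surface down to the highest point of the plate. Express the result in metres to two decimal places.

d_top ≈ 0.51 m

γ = ρg = 790 × 9.81 / 1000 = 7.7499 kN/m³.
A = π(1.49)² = 6.97465 m².
From F = γ·h_c·A, the centroid depth is h_c = 108/(7.7499 × 6.97465) = 1.99804 m.
The centroid is at the centre, 1.49 m below the top of the plate, so the highest point sits at h_top = 1.99804 − 1.49 = 0.50804 m below the surface.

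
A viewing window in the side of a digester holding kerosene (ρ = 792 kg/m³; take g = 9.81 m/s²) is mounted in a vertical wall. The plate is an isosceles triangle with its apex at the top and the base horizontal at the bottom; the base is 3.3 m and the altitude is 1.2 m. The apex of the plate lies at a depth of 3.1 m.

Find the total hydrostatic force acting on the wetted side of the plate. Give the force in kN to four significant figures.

γ = ρg = 792 × 9.81 / 1000 = 7.76952 kN/m³.
With the apex up, the centroid sits 2h/3 = 2 × 1.2/3 = 0.8 m below the apex, so the centroid depth is h_c = 3.1 + 0.8 = 3.9 m.
A = ½ × 3.3 × 1.2 = 1.98 m².
Resultant F = γ·h_c·A = 7.76952 × 3.9 × 1.98 = 59.9962 kN.

F ≈ 60.00 kN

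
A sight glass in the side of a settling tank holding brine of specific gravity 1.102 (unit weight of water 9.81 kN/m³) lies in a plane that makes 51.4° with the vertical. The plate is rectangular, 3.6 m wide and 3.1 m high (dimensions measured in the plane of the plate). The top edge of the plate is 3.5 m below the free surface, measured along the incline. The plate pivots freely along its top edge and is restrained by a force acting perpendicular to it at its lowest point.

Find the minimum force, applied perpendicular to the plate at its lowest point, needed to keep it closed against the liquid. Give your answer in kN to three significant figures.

P ≈ 209 kN

γ = 1.102 × 9.81 = 10.81062 kN/m³.
The plate makes 51.4° with the vertical, i.e. θ = 90° − 51.4° = 38.6° to the horizontal. Measuring y along the incline from the free-surface line, vertical depth h = y·sinθ with sinθ = 0.623880.
The centroid lies 3.1/2 = 1.55 m below the top edge, so y_c = 3.5 + 1.55 = 5.05 m and h_c = 5.05 × 0.623880 = 3.15059 m.
A = 3.6 × 3.1 = 11.16 m².
Resultant F = γ·h_c·A = 10.81062 × 3.15059 × 11.16 = 380.108 kN.
I_c = b·h³/12 = 3.6 × 3.1³/12 = 8.9373 m⁴.
Centre of pressure: y_p = y_c + I_c/(y_c·A) = 5.05 + 8.9373/(5.05 × 11.16) = 5.05 + 0.158581 = 5.20858 m along the plane.
The resultant acts 1.55 + 0.158581 = 1.70858 m (along the plate) below the hinge at the top edge, so the moment about the hinge is M = F × 1.70858 = 380.108 × 1.70858 = 649.445 kN·m.
A normal force at the bottom, 3.1 m from the hinge, must supply this moment: P = 649.445/3.1 = 209.498 kN.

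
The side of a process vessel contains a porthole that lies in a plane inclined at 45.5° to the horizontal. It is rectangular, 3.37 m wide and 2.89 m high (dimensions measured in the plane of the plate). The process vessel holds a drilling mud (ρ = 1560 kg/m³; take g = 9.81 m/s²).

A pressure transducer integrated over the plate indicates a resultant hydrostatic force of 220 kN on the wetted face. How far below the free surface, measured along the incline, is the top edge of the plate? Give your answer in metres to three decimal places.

γ = ρg = 1560 × 9.81 / 1000 = 15.3036 kN/m³.
A = 3.37 × 2.89 = 9.7393 m².
From F = γ·h_c·A, the centroid depth is h_c = 220/(15.3036 × 9.7393) = 1.47605 m.
Let θ = 45.5° be the plate's angle to the horizontal; measure y along the incline from where the plane meets the free surface. Vertical depth h = y·sinθ with sinθ = 0.713250.
Along the incline, y_c = h_c/sinθ = 1.47605/0.713250 = 2.06947 m.
The centroid lies 2.89/2 = 1.445 m below the top edge, so the top edge sits at y_top = 2.06947 − 1.445 = 0.62447 m along the incline.

y_top ≈ 0.624 m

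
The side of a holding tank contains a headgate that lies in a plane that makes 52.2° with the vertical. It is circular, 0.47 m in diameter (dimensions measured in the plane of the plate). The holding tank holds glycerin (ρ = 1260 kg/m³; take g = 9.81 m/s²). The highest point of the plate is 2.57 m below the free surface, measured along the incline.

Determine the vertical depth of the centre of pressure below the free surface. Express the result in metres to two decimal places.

h_p = 1.72 m

γ = ρg = 1260 × 9.81 / 1000 = 12.3606 kN/m³.
The plate makes 52.2° with the vertical, i.e. θ = 90° − 52.2° = 37.8° to the horizontal. Measuring y along the incline from the free-surface line, vertical depth h = y·sinθ with sinθ = 0.612907.
The centroid is at the centre, 0.235 m below the top of the plate, so y_c = 2.57 + 0.235 = 2.805 m and h_c = 2.805 × 0.612907 = 1.7192 m.
A = π(0.235)² = 0.173494 m².
Resultant F = γ·h_c·A = 12.3606 × 1.7192 × 0.173494 = 3.68681 kN.
I_c = πr⁴/4 = π × 0.235⁴/4 = 0.00239531 m⁴.
Centre of pressure: y_p = y_c + I_c/(y_c·A) = 2.805 + 0.00239531/(2.805 × 0.173494) = 2.805 + 0.00492203 = 2.80992 m along the plane.
Vertically, h_p = y_p·sinθ = 2.80992 × 0.612907 = 1.72222 m.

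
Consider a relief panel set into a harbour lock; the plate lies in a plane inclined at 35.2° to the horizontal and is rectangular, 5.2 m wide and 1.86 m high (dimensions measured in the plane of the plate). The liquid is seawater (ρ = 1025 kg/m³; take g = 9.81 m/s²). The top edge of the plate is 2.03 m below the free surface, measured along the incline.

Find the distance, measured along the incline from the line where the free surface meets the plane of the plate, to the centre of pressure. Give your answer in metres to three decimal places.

y_p = 3.057 m

γ = ρg = 1025 × 9.81 / 1000 = 10.05525 kN/m³.
Let θ = 35.2° be the plate's angle to the horizontal; measure y along the incline from where the plane meets the free surface. Vertical depth h = y·sinθ with sinθ = 0.576432.
The centroid lies 1.86/2 = 0.93 m below the top edge, so y_c = 2.03 + 0.93 = 2.96 m and h_c = 2.96 × 0.576432 = 1.70624 m.
A = 5.2 × 1.86 = 9.672 m².
Resultant F = γ·h_c·A = 10.05525 × 1.70624 × 9.672 = 165.939 kN.
I_c = b·h³/12 = 5.2 × 1.86³/12 = 2.78844 m⁴.
Centre of pressure: y_p = y_c + I_c/(y_c·A) = 2.96 + 2.78844/(2.96 × 9.672) = 2.96 + 0.0973987 = 3.0574 m along the plane.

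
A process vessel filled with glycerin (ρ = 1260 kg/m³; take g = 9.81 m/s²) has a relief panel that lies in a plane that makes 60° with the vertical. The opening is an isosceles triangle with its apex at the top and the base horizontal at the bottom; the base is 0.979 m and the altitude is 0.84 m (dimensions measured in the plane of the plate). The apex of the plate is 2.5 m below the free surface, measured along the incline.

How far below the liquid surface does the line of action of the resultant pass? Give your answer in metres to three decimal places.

h_p = 1.536 m

γ = ρg = 1260 × 9.81 / 1000 = 12.3606 kN/m³.
The plate makes 60° with the vertical, i.e. θ = 90° − 60° = 30° to the horizontal. Measuring y along the incline from the free-surface line, vertical depth h = y·sinθ with sinθ = 0.500000.
With the apex up, the centroid sits 2h/3 = 2 × 0.84/3 = 0.56 m below the apex, so y_c = 2.5 + 0.56 = 3.06 m and h_c = 3.06 × 0.500000 = 1.53 m.
A = ½ × 0.979 × 0.84 = 0.41118 m².
Resultant F = γ·h_c·A = 12.3606 × 1.53 × 0.41118 = 7.77612 kN.
I_c = b·h³/36 = 0.979 × 0.84³/36 = 0.0161183 m⁴.
Centre of pressure: y_p = y_c + I_c/(y_c·A) = 3.06 + 0.0161183/(3.06 × 0.41118) = 3.06 + 0.0128105 = 3.07281 m along the plane.
Vertically, h_p = y_p·sinθ = 3.07281 × 0.500000 = 1.53641 m.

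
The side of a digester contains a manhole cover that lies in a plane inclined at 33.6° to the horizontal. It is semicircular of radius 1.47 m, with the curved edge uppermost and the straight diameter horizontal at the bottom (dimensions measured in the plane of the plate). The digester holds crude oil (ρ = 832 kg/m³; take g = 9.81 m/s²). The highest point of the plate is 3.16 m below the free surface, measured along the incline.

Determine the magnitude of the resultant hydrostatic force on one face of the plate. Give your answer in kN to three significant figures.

γ = ρg = 832 × 9.81 / 1000 = 8.16192 kN/m³.
Let θ = 33.6° be the plate's angle to the horizontal; measure y along the incline from where the plane meets the free surface. Vertical depth h = y·sinθ with sinθ = 0.553392.
The centroid lies 4r/(3π) = 0.623887 m above the diameter, so r − 4r/(3π) = 1.47 − 0.623887 = 0.846113 m below the topmost point, so y_c = 3.16 + 0.846113 = 4.00611 m and h_c = 4.00611 × 0.553392 = 2.21695 m.
A = πr²/2 = π × 1.47²/2 = 3.39433 m².
Resultant F = γ·h_c·A = 8.16192 × 2.21695 × 3.39433 = 61.4189 kN.

F ≈ 61.4 kN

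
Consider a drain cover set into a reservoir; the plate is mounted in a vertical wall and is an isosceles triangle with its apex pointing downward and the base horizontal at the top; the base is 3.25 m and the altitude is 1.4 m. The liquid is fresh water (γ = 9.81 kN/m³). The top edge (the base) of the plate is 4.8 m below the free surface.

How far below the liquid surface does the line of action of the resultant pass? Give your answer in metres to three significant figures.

γ = 9.81 kN/m³.
With the apex down, the centroid sits h/3 = 1.4/3 = 0.466667 m below the base (the top edge), so the centroid depth is h_c = 4.8 + 0.466667 = 5.26667 m.
A = ½ × 3.25 × 1.4 = 2.275 m².
Resultant F = γ·h_c·A = 9.81 × 5.26667 × 2.275 = 117.54 kN.
I_c = b·h³/36 = 3.25 × 1.4³/36 = 0.247722 m⁴.
Centre of pressure: y_p = y_c + I_c/(y_c·A) = 5.26667 + 0.247722/(5.26667 × 2.275) = 5.26667 + 0.0206751 = 5.28735 m along the plane.

h_p = 5.29 m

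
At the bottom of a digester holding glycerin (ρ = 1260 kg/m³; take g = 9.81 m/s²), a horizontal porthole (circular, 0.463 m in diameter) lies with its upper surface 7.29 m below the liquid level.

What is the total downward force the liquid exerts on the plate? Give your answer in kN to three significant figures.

F ≈ 15.2 kN

γ = ρg = 1260 × 9.81 / 1000 = 12.3606 kN/m³.
The plate is horizontal, so pressure is uniform at p = γ·h = 12.3606 × 7.29 = 90.1088 kN/m².
A = π(0.2315)² = 0.168365 m².
F = p·A = 90.1088 × 0.168365 = 15.1712 kN.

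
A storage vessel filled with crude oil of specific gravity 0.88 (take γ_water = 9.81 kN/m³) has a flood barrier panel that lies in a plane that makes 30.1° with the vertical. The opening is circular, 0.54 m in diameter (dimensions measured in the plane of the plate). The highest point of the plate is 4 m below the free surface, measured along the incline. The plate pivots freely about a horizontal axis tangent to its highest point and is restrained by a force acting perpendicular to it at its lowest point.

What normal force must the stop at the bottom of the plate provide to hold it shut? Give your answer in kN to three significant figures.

γ = 0.88 × 9.81 = 8.6328 kN/m³.
The plate makes 30.1° with the vertical, i.e. θ = 90° − 30.1° = 59.9° to the horizontal. Measuring y along the incline from the free-surface line, vertical depth h = y·sinθ with sinθ = 0.865151.
The centroid is at the centre, 0.27 m below the top of the plate, so y_c = 4 + 0.27 = 4.27 m and h_c = 4.27 × 0.865151 = 3.69419 m.
A = π(0.27)² = 0.229022 m².
Resultant F = γ·h_c·A = 8.6328 × 3.69419 × 0.229022 = 7.30379 kN.
I_c = πr⁴/4 = π × 0.27⁴/4 = 0.00417393 m⁴.
Centre of pressure: y_p = y_c + I_c/(y_c·A) = 4.27 + 0.00417393/(4.27 × 0.229022) = 4.27 + 0.00426815 = 4.27427 m along the plane.
The resultant acts 0.27 + 0.00426815 = 0.274268 m (along the plate) below the hinge at the top edge, so the moment about the hinge is M = F × 0.274268 = 7.30379 × 0.274268 = 2.0032 kN·m.
A normal force at the bottom, 0.54 m from the hinge, must supply this moment: P = 2.0032/0.54 = 3.70963 kN.

P ≈ 3.71 kN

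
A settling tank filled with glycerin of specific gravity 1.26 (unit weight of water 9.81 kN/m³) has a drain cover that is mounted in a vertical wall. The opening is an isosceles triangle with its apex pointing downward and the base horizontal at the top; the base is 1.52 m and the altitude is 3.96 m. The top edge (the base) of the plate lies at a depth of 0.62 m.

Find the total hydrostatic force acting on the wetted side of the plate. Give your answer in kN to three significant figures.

F ≈ 72.2 kN

γ = 1.26 × 9.81 = 12.3606 kN/m³.
With the apex down, the centroid sits h/3 = 3.96/3 = 1.32 m below the base (the top edge), so the centroid depth is h_c = 0.62 + 1.32 = 1.94 m.
A = ½ × 1.52 × 3.96 = 3.0096 m².
Resultant F = γ·h_c·A = 12.3606 × 1.94 × 3.0096 = 72.1689 kN.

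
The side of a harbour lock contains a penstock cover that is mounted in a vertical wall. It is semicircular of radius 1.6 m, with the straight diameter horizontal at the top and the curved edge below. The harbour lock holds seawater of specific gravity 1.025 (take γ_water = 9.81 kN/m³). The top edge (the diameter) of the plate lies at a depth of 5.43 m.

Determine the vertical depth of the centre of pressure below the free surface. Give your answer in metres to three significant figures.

h_p = 6.14 m

γ = 1.025 × 9.81 = 10.05525 kN/m³.
The centroid of a semicircle lies 4r/(3π) = 0.679061 m from the diameter, here below the top edge, so the centroid depth is h_c = 5.43 + 0.679061 = 6.10906 m.
A = πr²/2 = π × 1.6²/2 = 4.02124 m².
Resultant F = γ·h_c·A = 10.05525 × 6.10906 × 4.02124 = 247.017 kN.
I_c = (π/8 − 8/(9π))·r⁴ = 0.109757 × 1.6⁴ = 0.719303 m⁴.
Centre of pressure: y_p = y_c + I_c/(y_c·A) = 6.10906 + 0.719303/(6.10906 × 4.02124) = 6.10906 + 0.0292804 = 6.13834 m along the plane.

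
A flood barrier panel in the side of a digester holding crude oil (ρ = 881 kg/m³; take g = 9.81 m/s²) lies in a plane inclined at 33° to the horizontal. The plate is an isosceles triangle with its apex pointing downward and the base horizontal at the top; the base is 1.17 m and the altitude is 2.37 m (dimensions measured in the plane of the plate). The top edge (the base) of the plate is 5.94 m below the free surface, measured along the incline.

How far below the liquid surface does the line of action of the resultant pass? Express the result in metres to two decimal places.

h_p = 3.69 m

γ = ρg = 881 × 9.81 / 1000 = 8.64261 kN/m³.
Let θ = 33° be the plate's angle to the horizontal; measure y along the incline from where the plane meets the free surface. Vertical depth h = y·sinθ with sinθ = 0.544639.
With the apex down, the centroid sits h/3 = 2.37/3 = 0.79 m below the base (the top edge), so y_c = 5.94 + 0.79 = 6.73 m and h_c = 6.73 × 0.544639 = 3.66542 m.
A = ½ × 1.17 × 2.37 = 1.38645 m².
Resultant F = γ·h_c·A = 8.64261 × 3.66542 × 1.38645 = 43.9211 kN.
I_c = b·h³/36 = 1.17 × 2.37³/36 = 0.432642 m⁴.
Centre of pressure: y_p = y_c + I_c/(y_c·A) = 6.73 + 0.432642/(6.73 × 1.38645) = 6.73 + 0.046367 = 6.77637 m along the plane.
Vertically, h_p = y_p·sinθ = 6.77637 × 0.544639 = 3.69068 m.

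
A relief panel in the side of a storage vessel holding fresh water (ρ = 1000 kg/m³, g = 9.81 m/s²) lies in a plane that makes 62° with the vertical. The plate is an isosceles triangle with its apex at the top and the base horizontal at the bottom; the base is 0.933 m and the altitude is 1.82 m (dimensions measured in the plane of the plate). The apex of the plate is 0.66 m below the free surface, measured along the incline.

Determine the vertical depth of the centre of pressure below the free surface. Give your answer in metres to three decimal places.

γ = ρg = 1000 × 9.81 = 9810 N/m³ = 9.81 kN/m³.
The plate makes 62° with the vertical, i.e. θ = 90° − 62° = 28° to the horizontal. Measuring y along the incline from the free-surface line, vertical depth h = y·sinθ with sinθ = 0.469472.
With the apex up, the centroid sits 2h/3 = 2 × 1.82/3 = 1.21333 m below the apex, so y_c = 0.66 + 1.21333 = 1.87333 m and h_c = 1.87333 × 0.469472 = 0.879476 m.
A = ½ × 0.933 × 1.82 = 0.84903 m².
Resultant F = γ·h_c·A = 9.81 × 0.879476 × 0.84903 = 7.32514 kN.
I_c = b·h³/36 = 0.933 × 1.82³/36 = 0.15624 m⁴.
Centre of pressure: y_p = y_c + I_c/(y_c·A) = 1.87333 + 0.15624/(1.87333 × 0.84903) = 1.87333 + 0.0982324 = 1.97156 m along the plane.
Vertically, h_p = y_p·sinθ = 1.97156 × 0.469472 = 0.925592 m.

h_p = 0.926 m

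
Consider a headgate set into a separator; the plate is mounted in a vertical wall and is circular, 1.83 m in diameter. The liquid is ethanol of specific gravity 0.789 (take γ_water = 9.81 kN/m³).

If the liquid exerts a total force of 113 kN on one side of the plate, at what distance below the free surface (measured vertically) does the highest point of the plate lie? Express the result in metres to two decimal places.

d_top ≈ 4.64 m

γ = 0.789 × 9.81 = 7.74009 kN/m³.
A = π(0.915)² = 2.63022 m².
From F = γ·h_c·A, the centroid depth is h_c = 113/(7.74009 × 2.63022) = 5.55061 m.
The centroid is at the centre, 0.915 m below the top of the plate, so the highest point sits at h_top = 5.55061 − 0.915 = 4.63561 m below the surface.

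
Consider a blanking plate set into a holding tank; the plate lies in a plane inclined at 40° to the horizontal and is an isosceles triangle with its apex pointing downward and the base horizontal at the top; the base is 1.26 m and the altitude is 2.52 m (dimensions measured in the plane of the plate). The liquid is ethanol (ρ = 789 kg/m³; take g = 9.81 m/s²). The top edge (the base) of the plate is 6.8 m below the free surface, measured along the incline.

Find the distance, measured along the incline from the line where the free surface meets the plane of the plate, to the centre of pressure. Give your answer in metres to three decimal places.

γ = ρg = 789 × 9.81 / 1000 = 7.74009 kN/m³.
Let θ = 40° be the plate's angle to the horizontal; measure y along the incline from where the plane meets the free surface. Vertical depth h = y·sinθ with sinθ = 0.642788.
With the apex down, the centroid sits h/3 = 2.52/3 = 0.84 m below the base (the top edge), so y_c = 6.8 + 0.84 = 7.64 m and h_c = 7.64 × 0.642788 = 4.9109 m.
A = ½ × 1.26 × 2.52 = 1.5876 m².
Resultant F = γ·h_c·A = 7.74009 × 4.9109 × 1.5876 = 60.346 kN.
I_c = b·h³/36 = 1.26 × 2.52³/36 = 0.560105 m⁴.
Centre of pressure: y_p = y_c + I_c/(y_c·A) = 7.64 + 0.560105/(7.64 × 1.5876) = 7.64 + 0.046178 = 7.68618 m along the plane.

y_p = 7.686 m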